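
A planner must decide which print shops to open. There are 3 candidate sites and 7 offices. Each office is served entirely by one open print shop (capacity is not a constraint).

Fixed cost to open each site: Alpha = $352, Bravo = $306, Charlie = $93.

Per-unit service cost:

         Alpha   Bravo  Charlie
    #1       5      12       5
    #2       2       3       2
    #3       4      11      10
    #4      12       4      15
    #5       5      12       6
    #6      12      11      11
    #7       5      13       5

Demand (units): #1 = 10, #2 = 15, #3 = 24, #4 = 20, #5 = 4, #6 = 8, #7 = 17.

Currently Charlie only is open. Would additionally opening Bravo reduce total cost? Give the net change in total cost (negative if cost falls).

Current service cost with {Charlie}: 817.
Adding Bravo: each office re-picks its cheapest; new service cost 597, saving 220.
Extra fixed cost: 306. Net change = 306 − 220 = 86.
(Totals: 910 → 996.)

No — net change +86 (cost rises by 86).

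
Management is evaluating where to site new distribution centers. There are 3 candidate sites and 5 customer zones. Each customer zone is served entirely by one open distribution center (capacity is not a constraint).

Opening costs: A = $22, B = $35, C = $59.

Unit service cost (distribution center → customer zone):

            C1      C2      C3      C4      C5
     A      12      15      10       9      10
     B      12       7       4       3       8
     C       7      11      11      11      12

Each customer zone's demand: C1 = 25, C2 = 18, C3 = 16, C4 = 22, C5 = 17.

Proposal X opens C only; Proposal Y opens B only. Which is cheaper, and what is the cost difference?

Proposal Y is cheaper by 327.

Proposal X: {C}: C1→C 7·25=175, C2→C 11·18=198, C3→C 11·16=176, C4→C 11·22=242, C5→C 12·17=204. Service 995; fixed 59; total 1054.
Proposal Y: {B}: C1→B 12·25=300, C2→B 7·18=126, C3→B 4·16=64, C4→B 3·22=66, C5→B 8·17=136. Service 692; fixed 35; total 727.
Difference: |1054 − 727| = 327.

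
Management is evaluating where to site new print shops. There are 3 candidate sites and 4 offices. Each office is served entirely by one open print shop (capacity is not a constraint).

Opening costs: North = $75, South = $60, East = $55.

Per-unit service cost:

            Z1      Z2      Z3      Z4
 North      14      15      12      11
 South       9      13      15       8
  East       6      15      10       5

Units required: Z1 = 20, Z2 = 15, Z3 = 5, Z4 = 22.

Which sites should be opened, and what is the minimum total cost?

For any fixed open set, each office goes to its cheapest open site; total = fixed + service.
{East}: Z1→East 6·20=120, Z2→East 15·15=225, Z3→East 10·5=50, Z4→East 5·22=110. Service 505; fixed 55; total 560.
{South, East}: service 475 + fixed 115 = 590
{North, East}: service 505 + fixed 130 = 635
{North, South, East}: Z1→East 6·20=120, Z2→South 13·15=195, Z3→East 10·5=50, Z4→East 5·22=110. Service 475; fixed 190; total 665.
No other subset beats 560.

Open East only; minimum total cost 560.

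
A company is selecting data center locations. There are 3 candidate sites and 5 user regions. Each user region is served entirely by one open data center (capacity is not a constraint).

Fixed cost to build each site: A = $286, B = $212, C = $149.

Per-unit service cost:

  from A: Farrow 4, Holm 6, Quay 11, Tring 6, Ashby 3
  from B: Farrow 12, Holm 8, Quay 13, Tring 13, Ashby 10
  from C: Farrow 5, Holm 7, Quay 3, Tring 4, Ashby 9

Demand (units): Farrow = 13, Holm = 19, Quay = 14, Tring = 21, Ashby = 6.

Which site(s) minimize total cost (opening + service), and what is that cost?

Open C only; minimum total cost 527.

For any fixed open set, each user region goes to its cheapest open site; total = fixed + service.
{C}: Farrow→C 5·13=65, Holm→C 7·19=133, Quay→C 3·14=42, Tring→C 4·21=84, Ashby→C 9·6=54. Service 378; fixed 149; total 527.
{B, C}: service 378 + fixed 361 = 739
{A, C}: Farrow→A 4·13=52, Holm→A 6·19=114, Quay→C 3·14=42, Tring→C 4·21=84, Ashby→A 3·6=18. Service 310; fixed 435; total 745.
{A, B, C}: Farrow→A 4·13=52, Holm→A 6·19=114, Quay→C 3·14=42, Tring→C 4·21=84, Ashby→A 3·6=18. Service 310; fixed 647; total 957.
No other subset beats 527.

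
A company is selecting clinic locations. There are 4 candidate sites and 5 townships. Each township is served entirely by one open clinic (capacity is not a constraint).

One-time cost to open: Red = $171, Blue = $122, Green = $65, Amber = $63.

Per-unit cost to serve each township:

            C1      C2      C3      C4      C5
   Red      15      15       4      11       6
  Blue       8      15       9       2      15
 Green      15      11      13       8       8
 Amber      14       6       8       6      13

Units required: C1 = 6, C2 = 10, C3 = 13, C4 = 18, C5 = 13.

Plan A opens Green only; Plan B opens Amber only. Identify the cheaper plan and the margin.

Plan A: {Green}: C1→Green 15·6=90, C2→Green 11·10=110, C3→Green 13·13=169, C4→Green 8·18=144, C5→Green 8·13=104. Service 617; fixed 65; total 682.
Plan B: {Amber}: C1→Amber 14·6=84, C2→Amber 6·10=60, C3→Amber 8·13=104, C4→Amber 6·18=108, C5→Amber 13·13=169. Service 525; fixed 63; total 588.
Difference: |682 − 588| = 94.

Plan B is cheaper by 94.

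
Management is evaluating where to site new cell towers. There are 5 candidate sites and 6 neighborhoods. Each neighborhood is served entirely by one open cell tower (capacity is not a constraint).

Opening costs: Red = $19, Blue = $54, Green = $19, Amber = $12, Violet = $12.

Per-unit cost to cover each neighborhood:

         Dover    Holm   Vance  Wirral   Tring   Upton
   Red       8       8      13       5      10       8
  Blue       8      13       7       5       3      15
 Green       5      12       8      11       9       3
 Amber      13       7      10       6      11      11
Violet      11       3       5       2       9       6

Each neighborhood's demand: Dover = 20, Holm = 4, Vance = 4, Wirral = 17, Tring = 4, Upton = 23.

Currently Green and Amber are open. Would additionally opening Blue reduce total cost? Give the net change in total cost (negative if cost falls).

No — net change +9 (cost rises by 9).

Current service cost with {Green, Amber}: 367.
Adding Blue: each neighborhood re-picks its cheapest; new service cost 322, saving 45.
Extra fixed cost: 54. Net change = 54 − 45 = 9.
(Totals: 398 → 407.)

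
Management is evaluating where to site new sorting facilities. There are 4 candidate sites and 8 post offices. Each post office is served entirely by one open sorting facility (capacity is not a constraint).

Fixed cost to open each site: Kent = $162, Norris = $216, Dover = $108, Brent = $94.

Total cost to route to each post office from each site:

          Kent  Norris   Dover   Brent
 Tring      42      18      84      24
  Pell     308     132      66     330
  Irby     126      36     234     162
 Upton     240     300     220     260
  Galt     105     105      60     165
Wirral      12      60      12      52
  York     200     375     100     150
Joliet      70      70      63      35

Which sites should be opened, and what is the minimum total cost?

For any fixed open set, each post office goes to its cheapest open site; total = fixed + service.
{Dover, Brent}: Tring→Brent 24, Pell→Dover 66, Irby→Brent 162, Upton→Dover 220, Galt→Dover 60, Wirral→Dover 12, York→Dover 100, Joliet→Brent 35. Service 679; fixed 202; total 881.
{Norris, Dover}: Tring→Norris 18, Pell→Dover 66, Irby→Norris 36, Upton→Dover 220, Galt→Dover 60, Wirral→Dover 12, York→Dover 100, Joliet→Dover 63. Service 575; fixed 324; total 899.
{Dover}: service 839 + fixed 108 = 947
{Kent, Norris, Dover, Brent}: service 547 + fixed 580 = 1127
No other subset beats 881.

Open Dover and Brent; minimum total cost 881.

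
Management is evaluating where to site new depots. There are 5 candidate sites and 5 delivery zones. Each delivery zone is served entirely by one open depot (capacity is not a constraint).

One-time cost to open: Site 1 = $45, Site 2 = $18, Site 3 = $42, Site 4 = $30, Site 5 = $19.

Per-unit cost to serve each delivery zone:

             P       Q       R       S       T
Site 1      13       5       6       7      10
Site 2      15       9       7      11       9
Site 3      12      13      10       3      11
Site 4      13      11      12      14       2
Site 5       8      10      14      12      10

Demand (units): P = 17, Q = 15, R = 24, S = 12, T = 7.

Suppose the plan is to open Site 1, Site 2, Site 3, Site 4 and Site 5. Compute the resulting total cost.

Total cost: 559

Each delivery zone is assigned to its cheapest site among the open ones.
{Site 1, Site 2, Site 3, Site 4, Site 5}: P→Site 5 8·17=136, Q→Site 1 5·15=75, R→Site 1 6·24=144, S→Site 3 3·12=36, T→Site 4 2·7=14. Service 405; fixed 154; total 559.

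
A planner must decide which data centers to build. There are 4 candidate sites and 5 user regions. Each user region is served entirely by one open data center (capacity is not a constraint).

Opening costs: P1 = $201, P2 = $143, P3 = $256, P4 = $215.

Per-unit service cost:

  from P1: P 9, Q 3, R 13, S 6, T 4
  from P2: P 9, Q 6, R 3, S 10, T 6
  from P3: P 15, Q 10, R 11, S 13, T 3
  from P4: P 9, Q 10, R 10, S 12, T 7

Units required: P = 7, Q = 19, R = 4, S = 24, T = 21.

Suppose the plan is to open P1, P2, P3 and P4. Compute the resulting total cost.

Each user region is assigned to its cheapest site among the open ones.
{P1, P2, P3, P4}: P→P1 9·7=63, Q→P1 3·19=57, R→P2 3·4=12, S→P1 6·24=144, T→P3 3·21=63. Service 339; fixed 815; total 1154.

Total cost: 1154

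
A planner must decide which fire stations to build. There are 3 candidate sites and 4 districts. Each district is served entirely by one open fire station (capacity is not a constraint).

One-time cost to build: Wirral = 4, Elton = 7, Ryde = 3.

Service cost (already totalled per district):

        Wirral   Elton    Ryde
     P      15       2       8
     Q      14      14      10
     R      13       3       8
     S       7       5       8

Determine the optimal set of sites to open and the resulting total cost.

For any fixed open set, each district goes to its cheapest open site; total = fixed + service.
{Elton, Ryde}: P→Elton 2, Q→Ryde 10, R→Elton 3, S→Elton 5. Service 20; fixed 10; total 30.
{Elton}: P→Elton 2, Q→Elton 14, R→Elton 3, S→Elton 5. Service 24; fixed 7; total 31.
{Wirral, Elton, Ryde}: P→Elton 2, Q→Ryde 10, R→Elton 3, S→Elton 5. Service 20; fixed 14; total 34.
{Ryde}: service 34 + fixed 3 = 37
(All 7 nonempty subsets were checked; Elton and Ryde is lowest.)

Open Elton and Ryde; minimum total cost 30.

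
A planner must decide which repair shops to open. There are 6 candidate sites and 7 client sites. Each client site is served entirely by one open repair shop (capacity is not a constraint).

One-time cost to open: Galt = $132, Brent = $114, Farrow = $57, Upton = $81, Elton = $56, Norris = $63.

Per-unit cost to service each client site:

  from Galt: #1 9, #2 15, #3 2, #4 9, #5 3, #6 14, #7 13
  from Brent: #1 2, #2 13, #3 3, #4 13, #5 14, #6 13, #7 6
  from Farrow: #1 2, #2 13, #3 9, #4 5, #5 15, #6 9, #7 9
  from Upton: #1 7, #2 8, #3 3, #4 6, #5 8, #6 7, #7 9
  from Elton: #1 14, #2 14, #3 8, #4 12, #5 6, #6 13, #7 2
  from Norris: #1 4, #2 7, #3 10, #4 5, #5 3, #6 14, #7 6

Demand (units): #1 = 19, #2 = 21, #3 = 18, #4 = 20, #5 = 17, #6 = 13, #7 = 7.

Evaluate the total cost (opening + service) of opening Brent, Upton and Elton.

Each client site is assigned to its cheapest site among the open ones.
{Brent, Upton, Elton}: #1→Brent 2·19=38, #2→Upton 8·21=168, #3→Brent 3·18=54, #4→Upton 6·20=120, #5→Elton 6·17=102, #6→Upton 7·13=91, #7→Elton 2·7=14. Service 587; fixed 251; total 838.

Total cost: 838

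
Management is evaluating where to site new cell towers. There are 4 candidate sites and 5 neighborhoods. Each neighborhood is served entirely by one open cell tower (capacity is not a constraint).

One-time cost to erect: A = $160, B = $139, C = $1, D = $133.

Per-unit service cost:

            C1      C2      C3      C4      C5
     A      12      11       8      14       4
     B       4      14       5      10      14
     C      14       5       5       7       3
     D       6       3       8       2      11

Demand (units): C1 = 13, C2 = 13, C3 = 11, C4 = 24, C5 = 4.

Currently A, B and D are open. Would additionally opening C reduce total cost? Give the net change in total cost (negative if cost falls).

Current service cost with {A, B, D}: 210.
Adding C: each neighborhood re-picks its cheapest; new service cost 206, saving 4.
Extra fixed cost: 1. Net change = 1 − 4 = -3.
(Totals: 642 → 639.)

Yes — net change −3 (cost falls by 3).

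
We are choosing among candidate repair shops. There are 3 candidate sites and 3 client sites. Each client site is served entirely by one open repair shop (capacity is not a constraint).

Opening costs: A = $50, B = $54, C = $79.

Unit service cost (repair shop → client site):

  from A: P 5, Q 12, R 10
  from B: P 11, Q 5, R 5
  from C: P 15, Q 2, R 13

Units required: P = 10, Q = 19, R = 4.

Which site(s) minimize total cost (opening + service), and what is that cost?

Open A and C; minimum total cost 257.

For any fixed open set, each client site goes to its cheapest open site; total = fixed + service.
{A, C}: P→A 5·10=50, Q→C 2·19=38, R→A 10·4=40. Service 128; fixed 129; total 257.
{A, B}: P→A 5·10=50, Q→B 5·19=95, R→B 5·4=20. Service 165; fixed 104; total 269.
{B}: service 225 + fixed 54 = 279
{A, B, C}: service 108 + fixed 183 = 291
No other subset beats 257.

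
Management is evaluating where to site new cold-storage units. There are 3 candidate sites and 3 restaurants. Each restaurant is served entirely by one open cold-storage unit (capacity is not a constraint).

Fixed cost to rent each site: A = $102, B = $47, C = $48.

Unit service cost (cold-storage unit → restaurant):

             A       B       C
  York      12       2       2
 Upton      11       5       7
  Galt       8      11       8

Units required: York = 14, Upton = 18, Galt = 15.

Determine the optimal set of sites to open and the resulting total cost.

Open C only; minimum total cost 322.

For any fixed open set, each restaurant goes to its cheapest open site; total = fixed + service.
{C}: York→C 2·14=28, Upton→C 7·18=126, Galt→C 8·15=120. Service 274; fixed 48; total 322.
{B}: service 283 + fixed 47 = 330
{B, C}: service 238 + fixed 95 = 333
{A, B, C}: York→B 2·14=28, Upton→B 5·18=90, Galt→A 8·15=120. Service 238; fixed 197; total 435.
No other subset beats 322.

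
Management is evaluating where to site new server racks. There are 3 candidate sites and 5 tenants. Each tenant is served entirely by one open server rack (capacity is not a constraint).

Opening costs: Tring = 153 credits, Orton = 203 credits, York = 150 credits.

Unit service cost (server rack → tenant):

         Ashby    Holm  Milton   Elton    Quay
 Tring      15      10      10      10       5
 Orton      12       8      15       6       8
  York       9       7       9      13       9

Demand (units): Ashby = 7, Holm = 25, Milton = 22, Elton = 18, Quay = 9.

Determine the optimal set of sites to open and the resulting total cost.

Open York only; minimum total cost 901.

For any fixed open set, each tenant goes to its cheapest open site; total = fixed + service.
{York}: Ashby→York 9·7=63, Holm→York 7·25=175, Milton→York 9·22=198, Elton→York 13·18=234, Quay→York 9·9=81. Service 751; fixed 150; total 901.
{Tring}: service 800 + fixed 153 = 953
{Tring, York}: service 661 + fixed 303 = 964
{Tring, Orton, York}: service 589 + fixed 506 = 1095
No other subset beats 901.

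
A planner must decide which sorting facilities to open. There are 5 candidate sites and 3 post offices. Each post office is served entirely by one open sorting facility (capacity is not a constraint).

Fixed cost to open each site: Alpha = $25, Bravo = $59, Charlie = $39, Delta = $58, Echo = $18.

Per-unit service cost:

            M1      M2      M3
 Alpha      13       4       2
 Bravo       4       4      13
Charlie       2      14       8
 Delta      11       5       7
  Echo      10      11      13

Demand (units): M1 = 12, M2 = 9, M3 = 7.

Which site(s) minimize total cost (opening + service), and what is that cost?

For any fixed open set, each post office goes to its cheapest open site; total = fixed + service.
{Alpha, Charlie}: M1→Charlie 2·12=24, M2→Alpha 4·9=36, M3→Alpha 2·7=14. Service 74; fixed 64; total 138.
{Alpha, Charlie, Echo}: service 74 + fixed 82 = 156
{Alpha, Bravo}: service 98 + fixed 84 = 182
{Alpha, Bravo, Charlie, Delta, Echo}: service 74 + fixed 199 = 273
No other subset beats 138.

Open Alpha and Charlie; minimum total cost 138.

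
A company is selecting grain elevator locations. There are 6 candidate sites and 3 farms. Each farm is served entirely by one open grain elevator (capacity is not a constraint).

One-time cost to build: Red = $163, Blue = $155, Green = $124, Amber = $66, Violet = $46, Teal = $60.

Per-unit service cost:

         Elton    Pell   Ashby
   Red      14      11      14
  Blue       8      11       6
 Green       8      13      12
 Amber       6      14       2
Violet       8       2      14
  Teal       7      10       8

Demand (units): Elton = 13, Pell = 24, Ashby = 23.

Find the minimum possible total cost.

For any fixed open set, each farm goes to its cheapest open site; total = fixed + service.
{Amber, Violet}: Elton→Amber 6·13=78, Pell→Violet 2·24=48, Ashby→Amber 2·23=46. Service 172; fixed 112; total 284.
{Amber, Violet, Teal}: service 172 + fixed 172 = 344
{Green, Amber, Violet}: Elton→Amber 6·13=78, Pell→Violet 2·24=48, Ashby→Amber 2·23=46. Service 172; fixed 236; total 408.
{Red, Blue, Green, Amber, Violet, Teal}: service 172 + fixed 614 = 786
No other subset beats 284.

Minimum total cost: 284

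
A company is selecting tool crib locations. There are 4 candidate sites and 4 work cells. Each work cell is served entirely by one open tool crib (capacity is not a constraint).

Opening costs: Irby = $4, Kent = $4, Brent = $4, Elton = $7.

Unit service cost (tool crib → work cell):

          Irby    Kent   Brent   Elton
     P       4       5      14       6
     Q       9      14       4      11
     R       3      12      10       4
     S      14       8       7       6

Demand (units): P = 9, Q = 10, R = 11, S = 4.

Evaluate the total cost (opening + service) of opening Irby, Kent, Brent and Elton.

Total cost: 152

Each work cell is assigned to its cheapest site among the open ones.
{Irby, Kent, Brent, Elton}: P→Irby 4·9=36, Q→Brent 4·10=40, R→Irby 3·11=33, S→Elton 6·4=24. Service 133; fixed 19; total 152.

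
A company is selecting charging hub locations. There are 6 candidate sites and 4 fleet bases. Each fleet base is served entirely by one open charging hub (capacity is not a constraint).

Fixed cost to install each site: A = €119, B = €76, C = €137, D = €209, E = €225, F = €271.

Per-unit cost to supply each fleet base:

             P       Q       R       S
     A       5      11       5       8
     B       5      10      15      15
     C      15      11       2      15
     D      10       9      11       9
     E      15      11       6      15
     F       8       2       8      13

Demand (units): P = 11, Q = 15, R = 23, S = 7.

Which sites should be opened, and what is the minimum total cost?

For any fixed open set, each fleet base goes to its cheapest open site; total = fixed + service.
{A}: P→A 5·11=55, Q→A 11·15=165, R→A 5·23=115, S→A 8·7=56. Service 391; fixed 119; total 510.
{B, C}: service 356 + fixed 213 = 569
{A, B}: service 376 + fixed 195 = 571
{A, B, C, D, E, F}: P→A 5·11=55, Q→F 2·15=30, R→C 2·23=46, S→A 8·7=56. Service 187; fixed 1037; total 1224.
No other subset beats 510.

Open A only; minimum total cost 510.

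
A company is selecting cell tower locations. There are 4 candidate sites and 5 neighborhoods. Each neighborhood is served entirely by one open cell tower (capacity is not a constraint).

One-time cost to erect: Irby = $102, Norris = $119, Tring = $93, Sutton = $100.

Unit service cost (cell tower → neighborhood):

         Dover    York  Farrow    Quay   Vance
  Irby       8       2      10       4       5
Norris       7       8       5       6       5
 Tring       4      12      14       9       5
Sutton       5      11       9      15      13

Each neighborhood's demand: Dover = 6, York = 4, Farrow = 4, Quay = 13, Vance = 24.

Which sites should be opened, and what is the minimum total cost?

Open Irby only; minimum total cost 370.

For any fixed open set, each neighborhood goes to its cheapest open site; total = fixed + service.
{Irby}: Dover→Irby 8·6=48, York→Irby 2·4=8, Farrow→Irby 10·4=40, Quay→Irby 4·13=52, Vance→Irby 5·24=120. Service 268; fixed 102; total 370.
{Norris}: service 292 + fixed 119 = 411
{Irby, Tring}: service 244 + fixed 195 = 439
{Irby, Norris, Tring, Sutton}: service 224 + fixed 414 = 638
(All 15 nonempty subsets were checked; Irby only is lowest.)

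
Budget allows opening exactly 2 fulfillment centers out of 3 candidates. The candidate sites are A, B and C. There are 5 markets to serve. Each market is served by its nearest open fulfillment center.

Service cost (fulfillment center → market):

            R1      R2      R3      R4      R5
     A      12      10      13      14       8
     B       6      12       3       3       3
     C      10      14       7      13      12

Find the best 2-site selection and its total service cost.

With exactly 2 open, each market uses its cheapest among the chosen.
{A, B}: R1→B 6, R2→A 10, R3→B 3, R4→B 3, R5→B 3. Service cost 25.
{B, C}: service cost 27
{A, C}: service cost 48
Among all 3 size-2 choices, {A, B} is lowest.

Choose A and B; total service cost 25.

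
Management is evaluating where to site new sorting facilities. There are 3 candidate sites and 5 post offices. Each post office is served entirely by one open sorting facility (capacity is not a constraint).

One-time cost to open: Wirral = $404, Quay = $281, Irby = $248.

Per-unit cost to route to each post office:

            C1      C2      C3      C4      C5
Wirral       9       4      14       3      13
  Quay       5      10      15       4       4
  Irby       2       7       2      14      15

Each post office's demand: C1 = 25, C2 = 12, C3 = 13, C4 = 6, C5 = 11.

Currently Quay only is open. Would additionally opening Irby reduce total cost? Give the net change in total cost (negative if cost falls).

Current service cost with {Quay}: 508.
Adding Irby: each post office re-picks its cheapest; new service cost 228, saving 280.
Extra fixed cost: 248. Net change = 248 − 280 = -32.
(Totals: 789 → 757.)

Yes — net change −32 (cost falls by 32).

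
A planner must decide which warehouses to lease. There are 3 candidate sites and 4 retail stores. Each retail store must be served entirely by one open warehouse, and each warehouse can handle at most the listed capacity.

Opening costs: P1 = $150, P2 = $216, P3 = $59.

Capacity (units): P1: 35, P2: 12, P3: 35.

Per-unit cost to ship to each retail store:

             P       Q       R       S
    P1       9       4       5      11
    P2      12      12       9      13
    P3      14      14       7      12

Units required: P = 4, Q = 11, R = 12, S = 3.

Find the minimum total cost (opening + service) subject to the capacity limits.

Open {P1}: P→P1 9·4=36, Q→P1 4·11=44, R→P1 5·12=60, S→P1 11·3=33.
Loads: P1 carries 30/35. Service 173; fixed 150; total 323.
Next best feasible plan costs 382.

Minimum total cost: 323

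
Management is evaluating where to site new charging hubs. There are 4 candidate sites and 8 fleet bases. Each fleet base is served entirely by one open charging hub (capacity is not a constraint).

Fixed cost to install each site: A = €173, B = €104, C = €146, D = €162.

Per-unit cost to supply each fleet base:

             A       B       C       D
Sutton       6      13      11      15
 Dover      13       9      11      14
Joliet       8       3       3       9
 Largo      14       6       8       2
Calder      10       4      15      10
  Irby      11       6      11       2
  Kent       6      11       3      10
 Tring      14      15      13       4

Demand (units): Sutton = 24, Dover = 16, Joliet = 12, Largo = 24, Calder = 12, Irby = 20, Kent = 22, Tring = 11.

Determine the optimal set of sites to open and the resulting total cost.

Open A, B and D; minimum total cost 1075.

For any fixed open set, each fleet base goes to its cheapest open site; total = fixed + service.
{A, B, D}: Sutton→A 6·24=144, Dover→B 9·16=144, Joliet→B 3·12=36, Largo→D 2·24=48, Calder→B 4·12=48, Irby→D 2·20=40, Kent→A 6·22=132, Tring→D 4·11=44. Service 636; fixed 439; total 1075.
{B, C, D}: service 690 + fixed 412 = 1102
{C, D}: Sutton→C 11·24=264, Dover→C 11·16=176, Joliet→C 3·12=36, Largo→D 2·24=48, Calder→D 10·12=120, Irby→D 2·20=40, Kent→C 3·22=66, Tring→D 4·11=44. Service 794; fixed 308; total 1102.
{A, B, C, D}: service 570 + fixed 585 = 1155
No other subset beats 1075.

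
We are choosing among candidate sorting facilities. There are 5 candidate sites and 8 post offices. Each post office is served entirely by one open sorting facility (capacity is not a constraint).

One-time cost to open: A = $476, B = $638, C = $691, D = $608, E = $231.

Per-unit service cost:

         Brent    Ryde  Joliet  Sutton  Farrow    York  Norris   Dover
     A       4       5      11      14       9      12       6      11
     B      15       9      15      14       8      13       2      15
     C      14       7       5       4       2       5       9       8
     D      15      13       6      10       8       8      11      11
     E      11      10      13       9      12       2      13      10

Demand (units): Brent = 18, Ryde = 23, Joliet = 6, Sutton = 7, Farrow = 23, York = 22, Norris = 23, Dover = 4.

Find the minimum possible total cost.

For any fixed open set, each post office goes to its cheapest open site; total = fixed + service.
{A, E}: Brent→A 4·18=72, Ryde→A 5·23=115, Joliet→A 11·6=66, Sutton→E 9·7=63, Farrow→A 9·23=207, York→E 2·22=44, Norris→A 6·23=138, Dover→E 10·4=40. Service 745; fixed 707; total 1452.
{E}: service 1228 + fixed 231 = 1459
{A}: Brent→A 4·18=72, Ryde→A 5·23=115, Joliet→A 11·6=66, Sutton→A 14·7=98, Farrow→A 9·23=207, York→A 12·22=264, Norris→A 6·23=138, Dover→A 11·4=44. Service 1004; fixed 476; total 1480.
{A, B, C, D, E}: service 413 + fixed 2644 = 3057
No other subset beats 1452.

Minimum total cost: 1452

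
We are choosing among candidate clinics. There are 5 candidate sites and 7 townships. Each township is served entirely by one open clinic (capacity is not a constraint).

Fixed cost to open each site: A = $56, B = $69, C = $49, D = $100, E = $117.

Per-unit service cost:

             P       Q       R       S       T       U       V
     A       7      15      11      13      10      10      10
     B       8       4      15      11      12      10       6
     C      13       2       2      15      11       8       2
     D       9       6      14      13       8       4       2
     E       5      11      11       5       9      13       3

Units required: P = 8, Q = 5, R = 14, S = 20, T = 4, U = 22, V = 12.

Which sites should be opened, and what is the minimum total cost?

For any fixed open set, each township goes to its cheapest open site; total = fixed + service.
{C, E}: P→E 5·8=40, Q→C 2·5=10, R→C 2·14=28, S→E 5·20=100, T→E 9·4=36, U→C 8·22=176, V→C 2·12=24. Service 414; fixed 166; total 580.
{C, D, E}: service 322 + fixed 266 = 588
{A, C, E}: P→E 5·8=40, Q→C 2·5=10, R→C 2·14=28, S→E 5·20=100, T→E 9·4=36, U→C 8·22=176, V→C 2·12=24. Service 414; fixed 222; total 636.
{A, B, C, D, E}: P→E 5·8=40, Q→C 2·5=10, R→C 2·14=28, S→E 5·20=100, T→D 8·4=32, U→D 4·22=88, V→C 2·12=24. Service 322; fixed 391; total 713.
No other subset beats 580.

Open C and E; minimum total cost 580.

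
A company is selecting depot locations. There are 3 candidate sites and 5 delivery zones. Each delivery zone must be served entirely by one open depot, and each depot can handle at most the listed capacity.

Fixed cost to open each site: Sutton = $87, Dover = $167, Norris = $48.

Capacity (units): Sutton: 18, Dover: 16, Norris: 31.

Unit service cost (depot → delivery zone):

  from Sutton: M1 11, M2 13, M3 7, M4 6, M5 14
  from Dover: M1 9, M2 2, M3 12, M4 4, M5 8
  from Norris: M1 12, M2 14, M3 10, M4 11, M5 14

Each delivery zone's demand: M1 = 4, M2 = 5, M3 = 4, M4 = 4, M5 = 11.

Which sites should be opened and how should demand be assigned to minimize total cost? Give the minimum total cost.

Minimum total cost: 404

Open {Norris}: M1→Norris 12·4=48, M2→Norris 14·5=70, M3→Norris 10·4=40, M4→Norris 11·4=44, M5→Norris 14·11=154.
Loads: Norris carries 28/31. Service 356; fixed 48; total 404.
Next best feasible plan costs 445.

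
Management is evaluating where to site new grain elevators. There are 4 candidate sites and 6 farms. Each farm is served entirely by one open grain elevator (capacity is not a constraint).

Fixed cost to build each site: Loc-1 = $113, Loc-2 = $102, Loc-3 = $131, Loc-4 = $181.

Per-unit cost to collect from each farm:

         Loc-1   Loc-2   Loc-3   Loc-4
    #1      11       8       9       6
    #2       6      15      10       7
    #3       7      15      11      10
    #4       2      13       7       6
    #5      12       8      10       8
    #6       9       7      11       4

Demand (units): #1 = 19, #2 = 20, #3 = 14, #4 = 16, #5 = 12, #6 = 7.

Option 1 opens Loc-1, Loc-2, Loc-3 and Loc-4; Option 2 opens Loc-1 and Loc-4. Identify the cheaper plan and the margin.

Option 2 is cheaper by 233.

Option 1: {Loc-1, Loc-2, Loc-3, Loc-4}: #1→Loc-4 6·19=114, #2→Loc-1 6·20=120, #3→Loc-1 7·14=98, #4→Loc-1 2·16=32, #5→Loc-2 8·12=96, #6→Loc-4 4·7=28. Service 488; fixed 527; total 1015.
Option 2: {Loc-1, Loc-4}: #1→Loc-4 6·19=114, #2→Loc-1 6·20=120, #3→Loc-1 7·14=98, #4→Loc-1 2·16=32, #5→Loc-4 8·12=96, #6→Loc-4 4·7=28. Service 488; fixed 294; total 782.
Difference: |1015 − 782| = 233.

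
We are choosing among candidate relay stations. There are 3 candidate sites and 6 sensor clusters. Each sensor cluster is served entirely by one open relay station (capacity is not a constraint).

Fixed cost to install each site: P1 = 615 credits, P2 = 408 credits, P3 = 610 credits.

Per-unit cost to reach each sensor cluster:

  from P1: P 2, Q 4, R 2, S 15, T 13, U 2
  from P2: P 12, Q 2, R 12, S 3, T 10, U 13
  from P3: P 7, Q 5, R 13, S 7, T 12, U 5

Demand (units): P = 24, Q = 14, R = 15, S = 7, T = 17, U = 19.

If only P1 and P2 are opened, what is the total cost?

Each sensor cluster is assigned to its cheapest site among the open ones.
{P1, P2}: P→P1 2·24=48, Q→P2 2·14=28, R→P1 2·15=30, S→P2 3·7=21, T→P2 10·17=170, U→P1 2·19=38. Service 335; fixed 1023; total 1358.

Total cost: 1358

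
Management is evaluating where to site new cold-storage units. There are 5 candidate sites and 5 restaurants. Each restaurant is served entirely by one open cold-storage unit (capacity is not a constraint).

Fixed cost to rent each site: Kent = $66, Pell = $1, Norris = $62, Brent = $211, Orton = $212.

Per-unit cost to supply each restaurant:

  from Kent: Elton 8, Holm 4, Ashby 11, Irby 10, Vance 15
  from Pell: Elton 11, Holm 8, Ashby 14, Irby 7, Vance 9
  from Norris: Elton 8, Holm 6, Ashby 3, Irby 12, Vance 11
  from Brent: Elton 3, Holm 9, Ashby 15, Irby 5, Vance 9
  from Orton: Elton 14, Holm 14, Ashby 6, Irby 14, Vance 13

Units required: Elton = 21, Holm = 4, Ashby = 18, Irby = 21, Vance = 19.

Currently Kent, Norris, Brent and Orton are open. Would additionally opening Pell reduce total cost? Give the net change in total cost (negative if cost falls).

No — net change +1 (cost rises by 1).

Current service cost with {Kent, Norris, Brent, Orton}: 409.
Adding Pell: each restaurant re-picks its cheapest; new service cost 409, saving 0.
Extra fixed cost: 1. Net change = 1 − 0 = 1.
(Totals: 960 → 961.)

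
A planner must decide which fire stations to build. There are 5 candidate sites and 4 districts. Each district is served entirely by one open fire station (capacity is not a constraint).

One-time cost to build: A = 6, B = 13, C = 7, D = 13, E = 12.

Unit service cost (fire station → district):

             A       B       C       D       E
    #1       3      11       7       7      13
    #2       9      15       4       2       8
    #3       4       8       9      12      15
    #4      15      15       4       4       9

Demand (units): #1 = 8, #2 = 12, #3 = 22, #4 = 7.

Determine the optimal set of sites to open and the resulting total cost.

Open A and D; minimum total cost 183.

For any fixed open set, each district goes to its cheapest open site; total = fixed + service.
{A, D}: #1→A 3·8=24, #2→D 2·12=24, #3→A 4·22=88, #4→D 4·7=28. Service 164; fixed 19; total 183.
{A, C, D}: service 164 + fixed 26 = 190
{A, D, E}: #1→A 3·8=24, #2→D 2·12=24, #3→A 4·22=88, #4→D 4·7=28. Service 164; fixed 31; total 195.
{A, B, C, D, E}: service 164 + fixed 51 = 215
No other subset beats 183.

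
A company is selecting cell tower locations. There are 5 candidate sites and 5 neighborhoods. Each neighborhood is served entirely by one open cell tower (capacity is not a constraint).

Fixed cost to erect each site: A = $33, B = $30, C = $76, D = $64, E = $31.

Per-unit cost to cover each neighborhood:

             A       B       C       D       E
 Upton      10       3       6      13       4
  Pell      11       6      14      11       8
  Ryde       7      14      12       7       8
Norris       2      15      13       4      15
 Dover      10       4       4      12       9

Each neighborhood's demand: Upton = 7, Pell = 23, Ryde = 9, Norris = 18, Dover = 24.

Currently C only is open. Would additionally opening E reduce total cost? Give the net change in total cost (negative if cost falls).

Yes — net change −157 (cost falls by 157).

Current service cost with {C}: 802.
Adding E: each neighborhood re-picks its cheapest; new service cost 614, saving 188.
Extra fixed cost: 31. Net change = 31 − 188 = -157.
(Totals: 878 → 721.)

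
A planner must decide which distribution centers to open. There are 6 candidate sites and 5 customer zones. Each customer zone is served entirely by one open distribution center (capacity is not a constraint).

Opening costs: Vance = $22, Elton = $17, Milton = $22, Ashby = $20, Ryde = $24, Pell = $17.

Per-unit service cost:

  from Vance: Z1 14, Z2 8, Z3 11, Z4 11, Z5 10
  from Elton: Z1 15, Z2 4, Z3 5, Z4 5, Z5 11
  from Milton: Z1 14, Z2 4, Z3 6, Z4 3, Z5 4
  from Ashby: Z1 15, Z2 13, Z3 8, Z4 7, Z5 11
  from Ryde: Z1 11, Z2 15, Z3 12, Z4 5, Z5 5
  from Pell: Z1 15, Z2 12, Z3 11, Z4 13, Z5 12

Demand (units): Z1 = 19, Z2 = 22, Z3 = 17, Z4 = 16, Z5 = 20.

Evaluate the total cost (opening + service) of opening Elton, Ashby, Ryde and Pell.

Total cost: 640

Each customer zone is assigned to its cheapest site among the open ones.
{Elton, Ashby, Ryde, Pell}: Z1→Ryde 11·19=209, Z2→Elton 4·22=88, Z3→Elton 5·17=85, Z4→Elton 5·16=80, Z5→Ryde 5·20=100. Service 562; fixed 78; total 640.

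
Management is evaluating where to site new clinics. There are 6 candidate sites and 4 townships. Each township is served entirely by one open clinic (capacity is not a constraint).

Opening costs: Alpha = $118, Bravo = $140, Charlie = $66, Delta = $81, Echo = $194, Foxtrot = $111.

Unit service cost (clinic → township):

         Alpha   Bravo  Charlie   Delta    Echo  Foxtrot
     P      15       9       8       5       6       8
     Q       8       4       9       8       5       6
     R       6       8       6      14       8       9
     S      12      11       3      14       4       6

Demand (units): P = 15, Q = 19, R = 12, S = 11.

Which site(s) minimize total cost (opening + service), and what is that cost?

Open Charlie only; minimum total cost 462.

For any fixed open set, each township goes to its cheapest open site; total = fixed + service.
{Charlie}: P→Charlie 8·15=120, Q→Charlie 9·19=171, R→Charlie 6·12=72, S→Charlie 3·11=33. Service 396; fixed 66; total 462.
{Charlie, Delta}: service 332 + fixed 147 = 479
{Bravo, Charlie}: service 301 + fixed 206 = 507
{Alpha, Bravo, Charlie, Delta, Echo, Foxtrot}: service 256 + fixed 710 = 966
No other subset beats 462.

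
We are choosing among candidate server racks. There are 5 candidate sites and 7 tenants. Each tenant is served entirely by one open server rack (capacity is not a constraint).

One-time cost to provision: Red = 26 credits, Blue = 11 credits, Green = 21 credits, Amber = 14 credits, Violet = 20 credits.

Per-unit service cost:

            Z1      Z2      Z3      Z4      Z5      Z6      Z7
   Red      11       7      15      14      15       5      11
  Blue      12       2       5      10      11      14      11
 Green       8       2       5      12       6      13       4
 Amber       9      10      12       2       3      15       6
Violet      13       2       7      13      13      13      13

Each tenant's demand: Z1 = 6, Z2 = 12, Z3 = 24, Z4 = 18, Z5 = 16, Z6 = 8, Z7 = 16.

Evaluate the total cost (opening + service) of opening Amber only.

Each tenant is assigned to its cheapest site among the open ones.
{Amber}: Z1→Amber 9·6=54, Z2→Amber 10·12=120, Z3→Amber 12·24=288, Z4→Amber 2·18=36, Z5→Amber 3·16=48, Z6→Amber 15·8=120, Z7→Amber 6·16=96. Service 762; fixed 14; total 776.

Total cost: 776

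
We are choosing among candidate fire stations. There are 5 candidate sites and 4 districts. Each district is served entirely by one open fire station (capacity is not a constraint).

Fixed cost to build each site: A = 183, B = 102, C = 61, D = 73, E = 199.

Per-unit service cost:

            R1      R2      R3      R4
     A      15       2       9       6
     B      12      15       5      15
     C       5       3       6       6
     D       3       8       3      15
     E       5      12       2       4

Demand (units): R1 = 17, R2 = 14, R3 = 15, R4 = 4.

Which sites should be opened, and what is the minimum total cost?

Open C and D; minimum total cost 296.

For any fixed open set, each district goes to its cheapest open site; total = fixed + service.
{C, D}: R1→D 3·17=51, R2→C 3·14=42, R3→D 3·15=45, R4→C 6·4=24. Service 162; fixed 134; total 296.
{C}: R1→C 5·17=85, R2→C 3·14=42, R3→C 6·15=90, R4→C 6·4=24. Service 241; fixed 61; total 302.
{D}: service 268 + fixed 73 = 341
{A, B, C, D, E}: service 125 + fixed 618 = 743
No other subset beats 296.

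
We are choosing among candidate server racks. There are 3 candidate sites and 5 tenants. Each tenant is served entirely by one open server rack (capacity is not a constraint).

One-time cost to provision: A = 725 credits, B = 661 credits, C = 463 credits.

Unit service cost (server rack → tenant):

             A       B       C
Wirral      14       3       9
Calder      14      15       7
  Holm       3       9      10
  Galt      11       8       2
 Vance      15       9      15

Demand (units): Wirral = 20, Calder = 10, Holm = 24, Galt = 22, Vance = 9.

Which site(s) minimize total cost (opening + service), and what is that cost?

For any fixed open set, each tenant goes to its cheapest open site; total = fixed + service.
{C}: Wirral→C 9·20=180, Calder→C 7·10=70, Holm→C 10·24=240, Galt→C 2·22=44, Vance→C 15·9=135. Service 669; fixed 463; total 1132.
{B}: Wirral→B 3·20=60, Calder→B 15·10=150, Holm→B 9·24=216, Galt→B 8·22=176, Vance→B 9·9=81. Service 683; fixed 661; total 1344.
{A}: Wirral→A 14·20=280, Calder→A 14·10=140, Holm→A 3·24=72, Galt→A 11·22=242, Vance→A 15·9=135. Service 869; fixed 725; total 1594.
{A, B, C}: service 327 + fixed 1849 = 2176
No other subset beats 1132.

Open C only; minimum total cost 1132.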